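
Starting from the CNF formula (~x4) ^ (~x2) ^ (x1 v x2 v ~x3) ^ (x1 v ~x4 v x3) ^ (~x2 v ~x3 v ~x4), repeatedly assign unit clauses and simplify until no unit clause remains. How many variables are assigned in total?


Unit propagation repeatedly assigns the literal in any unit clause, then simplifies.
Assignments in order: x4 = F, x2 = F.
No further unit clauses remain.
Total variables assigned = 2.

2


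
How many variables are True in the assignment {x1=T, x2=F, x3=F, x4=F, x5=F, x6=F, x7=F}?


The weight is the number of variables assigned True.
True variables: x1.
Weight = 1.

1


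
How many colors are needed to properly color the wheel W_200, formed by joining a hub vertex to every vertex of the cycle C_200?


W_200 consists of the cycle C_200 together with a hub vertex adjacent to every cycle vertex.
The cycle C_200 needs 2 colors (even cycle -> 2).
The hub is adjacent to every cycle vertex, so it must receive a new color distinct from all of them.
Chromatic number = 2 + 1 = 3.

3


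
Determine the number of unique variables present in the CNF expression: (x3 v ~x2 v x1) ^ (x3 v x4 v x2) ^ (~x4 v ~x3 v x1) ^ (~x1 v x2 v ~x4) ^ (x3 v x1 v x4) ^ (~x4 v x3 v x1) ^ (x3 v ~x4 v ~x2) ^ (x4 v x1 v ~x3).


Identify each distinct variable in the formula.
Variables found: x1, x2, x3, x4.
Total distinct variables = 4.

4


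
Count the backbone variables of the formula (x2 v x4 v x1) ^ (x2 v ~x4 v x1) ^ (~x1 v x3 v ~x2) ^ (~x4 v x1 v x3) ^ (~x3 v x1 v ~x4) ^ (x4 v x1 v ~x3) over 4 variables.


Find all satisfying assignments: 7 model(s).
Check which variables have the same value in every model.
No variable is fixed across all models.
Backbone size = 0.

0


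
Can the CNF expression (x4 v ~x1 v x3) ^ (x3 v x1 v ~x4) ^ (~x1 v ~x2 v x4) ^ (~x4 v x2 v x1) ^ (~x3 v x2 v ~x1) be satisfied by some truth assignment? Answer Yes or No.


Check all 16 possible truth assignments.
Number of satisfying assignments found: 8.
The formula is satisfiable.

Yes


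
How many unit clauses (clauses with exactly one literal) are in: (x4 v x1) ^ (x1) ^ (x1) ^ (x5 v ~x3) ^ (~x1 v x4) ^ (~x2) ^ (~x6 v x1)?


A unit clause contains exactly one literal.
Unit clauses found: (x1), (x1), (~x2).
Count = 3.

3


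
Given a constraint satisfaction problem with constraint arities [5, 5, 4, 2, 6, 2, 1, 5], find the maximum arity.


The arities are: 5, 5, 4, 2, 6, 2, 1, 5.
Scan for the maximum value.
Maximum arity = 6.

6


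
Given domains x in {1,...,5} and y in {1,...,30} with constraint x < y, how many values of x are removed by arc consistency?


For the constraint x < y, x needs a supporting value in y's domain.
x can be at most 29 (one less than y's maximum).
Valid x values from domain: 5 out of 5.
Pruned = 5 - 5 = 0.

0


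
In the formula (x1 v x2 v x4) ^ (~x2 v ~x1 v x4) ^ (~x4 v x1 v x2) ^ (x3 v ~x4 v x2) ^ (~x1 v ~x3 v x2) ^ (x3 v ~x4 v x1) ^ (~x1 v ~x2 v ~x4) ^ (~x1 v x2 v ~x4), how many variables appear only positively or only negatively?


A pure literal appears in only one polarity across all clauses.
No pure literals found.
Count = 0.

0


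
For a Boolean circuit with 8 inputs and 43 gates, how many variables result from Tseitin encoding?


The Tseitin transformation introduces one auxiliary variable per gate.
Total variables = inputs + gates = 8 + 43 = 51.

51


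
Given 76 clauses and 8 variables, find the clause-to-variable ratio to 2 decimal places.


Clause-to-variable ratio = clauses / variables.
76 / 8 = 9.5.

9.5


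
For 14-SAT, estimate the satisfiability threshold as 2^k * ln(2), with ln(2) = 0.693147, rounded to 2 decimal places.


Using the asymptotic formula: threshold ~ 2^k * ln(2).
2^14 = 16384.
16384 * 0.693147 = 11356.52.

11356.52


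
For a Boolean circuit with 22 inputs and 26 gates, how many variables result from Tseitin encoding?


The Tseitin transformation introduces one auxiliary variable per gate.
Total variables = inputs + gates = 22 + 26 = 48.

48


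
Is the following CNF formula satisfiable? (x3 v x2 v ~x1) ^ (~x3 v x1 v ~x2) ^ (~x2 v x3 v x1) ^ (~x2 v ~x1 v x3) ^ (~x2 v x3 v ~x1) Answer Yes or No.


Check all 8 possible truth assignments.
Number of satisfying assignments found: 4.
The formula is satisfiable.

Yes


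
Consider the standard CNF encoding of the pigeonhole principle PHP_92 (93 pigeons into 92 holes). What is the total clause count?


The PHP encoding has two parts:
1) At-least-one-hole clauses: 93 (one per pigeon, each with 92 literals).
2) At-most-one-pigeon-per-hole clauses: 92 holes * C(93,2) = 92 * 4278 = 393576.
Total clauses = 93 + 393576 = 393669.

393669


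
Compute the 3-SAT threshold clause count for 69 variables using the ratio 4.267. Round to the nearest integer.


The 3-SAT phase transition occurs at approximately 4.267 clauses per variable.
m = 4.267 * 69 = 294.423.
Rounded to nearest integer: 294.

294


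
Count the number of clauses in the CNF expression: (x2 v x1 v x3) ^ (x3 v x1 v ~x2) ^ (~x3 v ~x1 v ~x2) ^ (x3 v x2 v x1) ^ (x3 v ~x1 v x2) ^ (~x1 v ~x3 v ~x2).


Each group enclosed in parentheses joined by ^ is one clause.
Counting the conjuncts: 6 clauses.

6


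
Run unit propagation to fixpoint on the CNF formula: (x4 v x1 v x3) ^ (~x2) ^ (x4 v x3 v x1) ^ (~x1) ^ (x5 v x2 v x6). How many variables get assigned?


Unit propagation repeatedly assigns the literal in any unit clause, then simplifies.
Assignments in order: x2 = F, x1 = F.
No further unit clauses remain.
Total variables assigned = 2.

2


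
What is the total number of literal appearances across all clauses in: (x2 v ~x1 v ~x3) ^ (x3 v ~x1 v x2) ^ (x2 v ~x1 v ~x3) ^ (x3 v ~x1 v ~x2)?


Clause lengths: 3, 3, 3, 3.
Sum = 3 + 3 + 3 + 3 = 12.

12


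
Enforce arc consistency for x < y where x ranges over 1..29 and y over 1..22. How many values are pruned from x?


For the constraint x < y, x needs a supporting value in y's domain.
x can be at most 21 (one less than y's maximum).
Valid x values from domain: 21 out of 29.
Pruned = 29 - 21 = 8.

8


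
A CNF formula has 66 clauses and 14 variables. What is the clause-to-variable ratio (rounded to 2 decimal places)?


Clause-to-variable ratio = clauses / variables.
66 / 14 = 4.71.

4.71


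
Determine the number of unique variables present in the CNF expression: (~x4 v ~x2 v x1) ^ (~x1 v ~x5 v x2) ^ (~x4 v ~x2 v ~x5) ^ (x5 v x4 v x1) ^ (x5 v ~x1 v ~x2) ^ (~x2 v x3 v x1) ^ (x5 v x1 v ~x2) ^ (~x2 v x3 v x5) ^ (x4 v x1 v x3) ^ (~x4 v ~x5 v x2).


Identify each distinct variable in the formula.
Variables found: x1, x2, x3, x4, x5.
Total distinct variables = 5.

5


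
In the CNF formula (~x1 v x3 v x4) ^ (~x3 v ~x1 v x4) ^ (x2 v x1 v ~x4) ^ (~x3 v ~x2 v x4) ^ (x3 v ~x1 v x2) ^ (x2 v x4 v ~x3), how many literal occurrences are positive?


Scan each clause for unnegated literals.
Clause 1: 2 positive; Clause 2: 1 positive; Clause 3: 2 positive; Clause 4: 1 positive; Clause 5: 2 positive; Clause 6: 2 positive.
Total positive literal occurrences = 10.

10


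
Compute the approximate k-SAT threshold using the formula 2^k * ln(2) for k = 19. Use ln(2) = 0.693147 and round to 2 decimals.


Using the asymptotic formula: threshold ~ 2^k * ln(2).
2^19 = 524288.
524288 * 0.693147 = 363408.65.

363408.65


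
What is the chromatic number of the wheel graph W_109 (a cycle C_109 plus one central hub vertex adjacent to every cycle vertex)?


W_109 consists of the cycle C_109 together with a hub vertex adjacent to every cycle vertex.
The cycle C_109 needs 3 colors (odd cycle -> 3).
The hub is adjacent to every cycle vertex, so it must receive a new color distinct from all of them.
Chromatic number = 3 + 1 = 4.

4


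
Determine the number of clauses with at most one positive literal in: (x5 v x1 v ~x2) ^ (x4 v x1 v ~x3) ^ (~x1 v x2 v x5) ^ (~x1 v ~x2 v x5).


A Horn clause has at most one positive literal.
Clause 1: 2 positive lit(s) -> not Horn
Clause 2: 2 positive lit(s) -> not Horn
Clause 3: 2 positive lit(s) -> not Horn
Clause 4: 1 positive lit(s) -> Horn
Total Horn clauses = 1.

1


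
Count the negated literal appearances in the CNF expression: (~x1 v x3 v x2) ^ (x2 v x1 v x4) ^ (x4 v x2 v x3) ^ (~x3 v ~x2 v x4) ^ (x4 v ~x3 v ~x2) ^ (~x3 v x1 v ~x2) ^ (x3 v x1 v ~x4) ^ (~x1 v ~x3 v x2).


Scan each clause for negated literals.
Clause 1: 1 negative; Clause 2: 0 negative; Clause 3: 0 negative; Clause 4: 2 negative; Clause 5: 2 negative; Clause 6: 2 negative; Clause 7: 1 negative; Clause 8: 2 negative.
Total negative literal occurrences = 10.

10


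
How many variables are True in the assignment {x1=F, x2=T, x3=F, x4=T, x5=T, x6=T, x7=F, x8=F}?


The weight is the number of variables assigned True.
True variables: x2, x4, x5, x6.
Weight = 4.

4


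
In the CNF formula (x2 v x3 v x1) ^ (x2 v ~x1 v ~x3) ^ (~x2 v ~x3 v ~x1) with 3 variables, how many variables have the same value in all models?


Find all satisfying assignments: 5 model(s).
Check which variables have the same value in every model.
No variable is fixed across all models.
Backbone size = 0.

0


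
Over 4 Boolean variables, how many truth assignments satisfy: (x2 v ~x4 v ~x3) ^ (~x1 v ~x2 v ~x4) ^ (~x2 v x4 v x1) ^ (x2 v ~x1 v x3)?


Enumerate all 16 truth assignments over 4 variables.
Test each against every clause.
Satisfying assignments found: 8.

8


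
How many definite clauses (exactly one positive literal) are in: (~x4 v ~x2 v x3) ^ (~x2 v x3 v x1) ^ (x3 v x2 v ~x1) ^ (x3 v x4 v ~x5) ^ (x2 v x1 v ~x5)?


A definite clause has exactly one positive literal.
Clause 1: 1 positive -> definite
Clause 2: 2 positive -> not definite
Clause 3: 2 positive -> not definite
Clause 4: 2 positive -> not definite
Clause 5: 2 positive -> not definite
Definite clause count = 1.

1


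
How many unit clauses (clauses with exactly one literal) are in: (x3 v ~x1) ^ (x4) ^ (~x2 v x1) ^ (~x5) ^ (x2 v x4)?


A unit clause contains exactly one literal.
Unit clauses found: (x4), (~x5).
Count = 2.

2


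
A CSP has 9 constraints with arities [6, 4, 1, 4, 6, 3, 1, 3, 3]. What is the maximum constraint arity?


The arities are: 6, 4, 1, 4, 6, 3, 1, 3, 3.
Scan for the maximum value.
Maximum arity = 6.

6


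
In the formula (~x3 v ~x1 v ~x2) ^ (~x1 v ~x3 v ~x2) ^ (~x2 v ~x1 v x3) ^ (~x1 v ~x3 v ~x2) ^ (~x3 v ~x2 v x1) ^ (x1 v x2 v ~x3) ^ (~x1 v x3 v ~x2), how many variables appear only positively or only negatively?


A pure literal appears in only one polarity across all clauses.
No pure literals found.
Count = 0.

0


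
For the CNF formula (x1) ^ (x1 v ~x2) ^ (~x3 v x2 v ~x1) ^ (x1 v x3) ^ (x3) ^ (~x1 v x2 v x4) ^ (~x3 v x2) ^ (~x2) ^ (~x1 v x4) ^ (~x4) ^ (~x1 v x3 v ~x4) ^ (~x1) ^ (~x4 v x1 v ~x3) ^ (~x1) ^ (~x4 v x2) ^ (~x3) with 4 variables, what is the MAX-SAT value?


Enumerate all 16 truth assignments.
For each, count how many of the 16 clauses are satisfied.
The formula is not fully satisfiable, so the maximum is below 16.
Maximum simultaneously satisfiable clauses = 13.

13


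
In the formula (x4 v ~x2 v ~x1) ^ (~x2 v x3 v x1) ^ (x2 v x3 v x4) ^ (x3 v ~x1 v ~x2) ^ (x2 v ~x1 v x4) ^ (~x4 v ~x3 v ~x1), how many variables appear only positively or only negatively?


A pure literal appears in only one polarity across all clauses.
No pure literals found.
Count = 0.

0


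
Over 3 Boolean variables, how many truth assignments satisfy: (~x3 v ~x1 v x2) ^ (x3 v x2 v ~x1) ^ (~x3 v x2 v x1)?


Enumerate all 8 truth assignments over 3 variables.
Test each against every clause.
Satisfying assignments found: 5.

5


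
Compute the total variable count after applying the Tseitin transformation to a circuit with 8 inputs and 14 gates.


The Tseitin transformation introduces one auxiliary variable per gate.
Total variables = inputs + gates = 8 + 14 = 22.

22


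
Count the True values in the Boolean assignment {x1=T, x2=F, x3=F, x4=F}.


The weight is the number of variables assigned True.
True variables: x1.
Weight = 1.

1


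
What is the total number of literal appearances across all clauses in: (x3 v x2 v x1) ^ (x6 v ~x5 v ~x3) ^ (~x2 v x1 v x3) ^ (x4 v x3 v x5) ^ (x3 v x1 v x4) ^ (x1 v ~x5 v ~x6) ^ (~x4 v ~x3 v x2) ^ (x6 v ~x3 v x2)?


Clause lengths: 3, 3, 3, 3, 3, 3, 3, 3.
Sum = 3 + 3 + 3 + 3 + 3 + 3 + 3 + 3 = 24.

24


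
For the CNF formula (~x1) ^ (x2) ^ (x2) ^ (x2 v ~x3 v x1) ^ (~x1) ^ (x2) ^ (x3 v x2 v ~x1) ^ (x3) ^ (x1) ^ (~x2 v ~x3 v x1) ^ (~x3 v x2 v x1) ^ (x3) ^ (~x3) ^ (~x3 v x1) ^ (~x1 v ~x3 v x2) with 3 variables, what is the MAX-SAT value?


Enumerate all 8 truth assignments.
For each, count how many of the 15 clauses are satisfied.
The formula is not fully satisfiable, so the maximum is below 15.
Maximum simultaneously satisfiable clauses = 12.

12


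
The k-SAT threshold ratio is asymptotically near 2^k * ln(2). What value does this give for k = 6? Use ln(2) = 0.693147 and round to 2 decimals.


Using the asymptotic formula: threshold ~ 2^k * ln(2).
2^6 = 64.
64 * 0.693147 = 44.36.

44.36


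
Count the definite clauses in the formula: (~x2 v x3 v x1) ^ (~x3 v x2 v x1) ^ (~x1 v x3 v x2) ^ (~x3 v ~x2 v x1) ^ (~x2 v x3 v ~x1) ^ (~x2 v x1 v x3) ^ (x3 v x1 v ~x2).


A definite clause has exactly one positive literal.
Clause 1: 2 positive -> not definite
Clause 2: 2 positive -> not definite
Clause 3: 2 positive -> not definite
Clause 4: 1 positive -> definite
Clause 5: 1 positive -> definite
Clause 6: 2 positive -> not definite
Clause 7: 2 positive -> not definite
Definite clause count = 2.

2


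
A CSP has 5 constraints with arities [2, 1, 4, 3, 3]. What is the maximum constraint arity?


The arities are: 2, 1, 4, 3, 3.
Scan for the maximum value.
Maximum arity = 4.

4


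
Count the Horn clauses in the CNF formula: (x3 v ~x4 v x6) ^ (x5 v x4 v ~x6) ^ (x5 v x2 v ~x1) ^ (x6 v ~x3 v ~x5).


A Horn clause has at most one positive literal.
Clause 1: 2 positive lit(s) -> not Horn
Clause 2: 2 positive lit(s) -> not Horn
Clause 3: 2 positive lit(s) -> not Horn
Clause 4: 1 positive lit(s) -> Horn
Total Horn clauses = 1.

1


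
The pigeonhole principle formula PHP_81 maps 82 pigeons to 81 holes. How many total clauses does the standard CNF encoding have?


The PHP encoding has two parts:
1) At-least-one-hole clauses: 82 (one per pigeon, each with 81 literals).
2) At-most-one-pigeon-per-hole clauses: 81 holes * C(82,2) = 81 * 3321 = 269001.
Total clauses = 82 + 269001 = 269083.

269083


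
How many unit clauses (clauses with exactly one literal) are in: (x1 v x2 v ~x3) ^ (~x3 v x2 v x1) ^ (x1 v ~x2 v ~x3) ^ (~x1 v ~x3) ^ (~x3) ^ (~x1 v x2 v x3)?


A unit clause contains exactly one literal.
Unit clauses found: (~x3).
Count = 1.

1


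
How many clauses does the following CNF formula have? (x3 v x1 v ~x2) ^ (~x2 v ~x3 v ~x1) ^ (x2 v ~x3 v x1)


Each group enclosed in parentheses joined by ^ is one clause.
Counting the conjuncts: 3 clauses.

3


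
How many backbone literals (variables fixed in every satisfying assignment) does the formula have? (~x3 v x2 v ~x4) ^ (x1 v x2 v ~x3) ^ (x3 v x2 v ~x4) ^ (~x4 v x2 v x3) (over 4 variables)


Find all satisfying assignments: 11 model(s).
Check which variables have the same value in every model.
No variable is fixed across all models.
Backbone size = 0.

0


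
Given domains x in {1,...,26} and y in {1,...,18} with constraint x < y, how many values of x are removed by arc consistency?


For the constraint x < y, x needs a supporting value in y's domain.
x can be at most 17 (one less than y's maximum).
Valid x values from domain: 17 out of 26.
Pruned = 26 - 17 = 9.

9


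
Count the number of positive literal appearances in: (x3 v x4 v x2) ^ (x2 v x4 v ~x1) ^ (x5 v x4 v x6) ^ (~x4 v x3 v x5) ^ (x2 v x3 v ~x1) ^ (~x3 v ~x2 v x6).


Scan each clause for unnegated literals.
Clause 1: 3 positive; Clause 2: 2 positive; Clause 3: 3 positive; Clause 4: 2 positive; Clause 5: 2 positive; Clause 6: 1 positive.
Total positive literal occurrences = 13.

13


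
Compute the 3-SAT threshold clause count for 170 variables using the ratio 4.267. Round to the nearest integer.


The 3-SAT phase transition occurs at approximately 4.267 clauses per variable.
m = 4.267 * 170 = 725.39.
Rounded to nearest integer: 725.

725


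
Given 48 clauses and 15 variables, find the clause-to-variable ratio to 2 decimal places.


Clause-to-variable ratio = clauses / variables.
48 / 15 = 3.2.

3.2


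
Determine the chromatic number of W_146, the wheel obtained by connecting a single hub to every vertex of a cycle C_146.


W_146 consists of the cycle C_146 together with a hub vertex adjacent to every cycle vertex.
The cycle C_146 needs 2 colors (even cycle -> 2).
The hub is adjacent to every cycle vertex, so it must receive a new color distinct from all of them.
Chromatic number = 2 + 1 = 3.

3


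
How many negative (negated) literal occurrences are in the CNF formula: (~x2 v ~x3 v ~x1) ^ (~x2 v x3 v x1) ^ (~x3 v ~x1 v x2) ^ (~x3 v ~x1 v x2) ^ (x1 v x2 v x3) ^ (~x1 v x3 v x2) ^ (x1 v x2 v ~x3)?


Scan each clause for negated literals.
Clause 1: 3 negative; Clause 2: 1 negative; Clause 3: 2 negative; Clause 4: 2 negative; Clause 5: 0 negative; Clause 6: 1 negative; Clause 7: 1 negative.
Total negative literal occurrences = 10.

10


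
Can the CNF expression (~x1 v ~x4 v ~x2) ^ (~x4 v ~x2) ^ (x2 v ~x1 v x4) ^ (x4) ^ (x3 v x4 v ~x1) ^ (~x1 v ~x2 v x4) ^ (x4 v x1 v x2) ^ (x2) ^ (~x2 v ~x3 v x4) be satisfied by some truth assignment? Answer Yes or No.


Check all 16 possible truth assignments.
Number of satisfying assignments found: 0.
The formula is unsatisfiable.

No


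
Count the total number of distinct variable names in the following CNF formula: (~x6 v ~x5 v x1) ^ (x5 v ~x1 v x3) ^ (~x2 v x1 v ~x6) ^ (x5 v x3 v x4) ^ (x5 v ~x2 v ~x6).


Identify each distinct variable in the formula.
Variables found: x1, x2, x3, x4, x5, x6.
Total distinct variables = 6.

6


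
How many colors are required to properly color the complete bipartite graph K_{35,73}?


K_{35,73} is bipartite by definition: the two parts are independent sets, with every edge crossing between them.
Color all vertices in one part with color 1 and all vertices in the other part with color 2.
Since the graph has at least one edge, one color does not suffice.
Chromatic number = 2.

2


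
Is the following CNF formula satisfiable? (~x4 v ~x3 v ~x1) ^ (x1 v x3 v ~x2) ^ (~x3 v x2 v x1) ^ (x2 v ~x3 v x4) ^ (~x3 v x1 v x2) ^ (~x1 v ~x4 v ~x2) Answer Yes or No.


Check all 16 possible truth assignments.
Number of satisfying assignments found: 8.
The formula is satisfiable.

Yes


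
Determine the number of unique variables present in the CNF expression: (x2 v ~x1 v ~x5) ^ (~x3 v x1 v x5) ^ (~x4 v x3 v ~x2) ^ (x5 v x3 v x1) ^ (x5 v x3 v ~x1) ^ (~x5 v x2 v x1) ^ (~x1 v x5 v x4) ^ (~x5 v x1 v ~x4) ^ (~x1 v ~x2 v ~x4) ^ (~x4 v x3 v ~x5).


Identify each distinct variable in the formula.
Variables found: x1, x2, x3, x4, x5.
Total distinct variables = 5.

5


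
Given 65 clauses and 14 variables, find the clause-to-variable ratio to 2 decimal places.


Clause-to-variable ratio = clauses / variables.
65 / 14 = 4.64.

4.64


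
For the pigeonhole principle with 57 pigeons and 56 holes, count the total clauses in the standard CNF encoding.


The PHP encoding has two parts:
1) At-least-one-hole clauses: 57 (one per pigeon, each with 56 literals).
2) At-most-one-pigeon-per-hole clauses: 56 holes * C(57,2) = 56 * 1596 = 89376.
Total clauses = 57 + 89376 = 89433.

89433


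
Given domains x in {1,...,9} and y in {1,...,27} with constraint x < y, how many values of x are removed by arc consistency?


For the constraint x < y, x needs a supporting value in y's domain.
x can be at most 26 (one less than y's maximum).
Valid x values from domain: 9 out of 9.
Pruned = 9 - 9 = 0.

0


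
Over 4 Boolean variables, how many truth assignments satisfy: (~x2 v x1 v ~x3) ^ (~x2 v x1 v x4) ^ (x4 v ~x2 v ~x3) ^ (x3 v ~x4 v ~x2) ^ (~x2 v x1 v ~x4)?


Enumerate all 16 truth assignments over 4 variables.
Test each against every clause.
Satisfying assignments found: 10.

10


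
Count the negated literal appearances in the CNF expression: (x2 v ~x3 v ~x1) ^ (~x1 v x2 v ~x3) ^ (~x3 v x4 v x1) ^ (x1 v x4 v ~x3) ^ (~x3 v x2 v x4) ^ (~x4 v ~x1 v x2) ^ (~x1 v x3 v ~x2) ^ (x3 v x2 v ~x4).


Scan each clause for negated literals.
Clause 1: 2 negative; Clause 2: 2 negative; Clause 3: 1 negative; Clause 4: 1 negative; Clause 5: 1 negative; Clause 6: 2 negative; Clause 7: 2 negative; Clause 8: 1 negative.
Total negative literal occurrences = 12.

12


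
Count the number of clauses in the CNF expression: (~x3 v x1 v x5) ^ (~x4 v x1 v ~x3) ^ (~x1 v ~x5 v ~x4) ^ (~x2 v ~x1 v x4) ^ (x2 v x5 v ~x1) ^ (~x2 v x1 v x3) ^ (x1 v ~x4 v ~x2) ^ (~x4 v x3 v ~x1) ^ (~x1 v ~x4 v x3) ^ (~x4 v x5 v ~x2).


Each group enclosed in parentheses joined by ^ is one clause.
Counting the conjuncts: 10 clauses.

10


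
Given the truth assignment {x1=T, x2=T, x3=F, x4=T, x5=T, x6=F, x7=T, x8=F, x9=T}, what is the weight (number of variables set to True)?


The weight is the number of variables assigned True.
True variables: x1, x2, x4, x5, x7, x9.
Weight = 6.

6


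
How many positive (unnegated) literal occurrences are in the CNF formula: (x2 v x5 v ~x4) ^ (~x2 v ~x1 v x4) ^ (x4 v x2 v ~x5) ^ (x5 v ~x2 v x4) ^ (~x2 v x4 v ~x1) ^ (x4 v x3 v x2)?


Scan each clause for unnegated literals.
Clause 1: 2 positive; Clause 2: 1 positive; Clause 3: 2 positive; Clause 4: 2 positive; Clause 5: 1 positive; Clause 6: 3 positive.
Total positive literal occurrences = 11.

11


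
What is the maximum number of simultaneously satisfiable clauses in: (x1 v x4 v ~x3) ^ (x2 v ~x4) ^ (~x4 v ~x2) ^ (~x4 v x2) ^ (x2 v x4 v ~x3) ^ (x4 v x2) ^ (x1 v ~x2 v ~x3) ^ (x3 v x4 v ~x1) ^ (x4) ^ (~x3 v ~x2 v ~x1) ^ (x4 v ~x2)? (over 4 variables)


Enumerate all 16 truth assignments.
For each, count how many of the 11 clauses are satisfied.
The formula is not fully satisfiable, so the maximum is below 11.
Maximum simultaneously satisfiable clauses = 10.

10


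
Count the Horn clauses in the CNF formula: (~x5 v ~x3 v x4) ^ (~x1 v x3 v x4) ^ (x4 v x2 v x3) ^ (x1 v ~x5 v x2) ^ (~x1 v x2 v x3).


A Horn clause has at most one positive literal.
Clause 1: 1 positive lit(s) -> Horn
Clause 2: 2 positive lit(s) -> not Horn
Clause 3: 3 positive lit(s) -> not Horn
Clause 4: 2 positive lit(s) -> not Horn
Clause 5: 2 positive lit(s) -> not Horn
Total Horn clauses = 1.

1


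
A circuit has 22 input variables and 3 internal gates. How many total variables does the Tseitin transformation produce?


The Tseitin transformation introduces one auxiliary variable per gate.
Total variables = inputs + gates = 22 + 3 = 25.

25


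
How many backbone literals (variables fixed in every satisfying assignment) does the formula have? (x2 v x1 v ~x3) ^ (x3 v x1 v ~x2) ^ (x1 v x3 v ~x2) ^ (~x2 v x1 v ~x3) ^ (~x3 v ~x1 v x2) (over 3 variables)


Find all satisfying assignments: 4 model(s).
Check which variables have the same value in every model.
No variable is fixed across all models.
Backbone size = 0.

0


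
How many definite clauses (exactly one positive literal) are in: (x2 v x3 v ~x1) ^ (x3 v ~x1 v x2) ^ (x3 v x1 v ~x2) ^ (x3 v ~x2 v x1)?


A definite clause has exactly one positive literal.
Clause 1: 2 positive -> not definite
Clause 2: 2 positive -> not definite
Clause 3: 2 positive -> not definite
Clause 4: 2 positive -> not definite
Definite clause count = 0.

0


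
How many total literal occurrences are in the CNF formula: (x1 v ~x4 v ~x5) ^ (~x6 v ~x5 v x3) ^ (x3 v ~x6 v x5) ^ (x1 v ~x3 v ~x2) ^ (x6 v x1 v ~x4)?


Clause lengths: 3, 3, 3, 3, 3.
Sum = 3 + 3 + 3 + 3 + 3 = 15.

15


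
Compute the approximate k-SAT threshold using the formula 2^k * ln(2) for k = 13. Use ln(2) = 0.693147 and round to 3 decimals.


Using the asymptotic formula: threshold ~ 2^k * ln(2).
2^13 = 8192.
8192 * 0.693147 = 5678.26.

5678.26


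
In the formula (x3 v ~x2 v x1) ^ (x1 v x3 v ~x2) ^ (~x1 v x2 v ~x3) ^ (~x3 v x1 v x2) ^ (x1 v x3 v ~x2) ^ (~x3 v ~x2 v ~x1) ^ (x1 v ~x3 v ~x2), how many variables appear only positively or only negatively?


A pure literal appears in only one polarity across all clauses.
No pure literals found.
Count = 0.

0


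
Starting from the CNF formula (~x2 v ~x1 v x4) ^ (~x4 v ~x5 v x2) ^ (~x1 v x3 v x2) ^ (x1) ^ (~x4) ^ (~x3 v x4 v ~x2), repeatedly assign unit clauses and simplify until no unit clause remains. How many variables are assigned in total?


Unit propagation repeatedly assigns the literal in any unit clause, then simplifies.
Assignments in order: x1 = T, x4 = F, x2 = F, x3 = T.
No further unit clauses remain.
Total variables assigned = 4.

4


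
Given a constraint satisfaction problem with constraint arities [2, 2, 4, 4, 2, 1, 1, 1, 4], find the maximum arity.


The arities are: 2, 2, 4, 4, 2, 1, 1, 1, 4.
Scan for the maximum value.
Maximum arity = 4.

4


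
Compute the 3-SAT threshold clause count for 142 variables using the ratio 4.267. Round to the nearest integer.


The 3-SAT phase transition occurs at approximately 4.267 clauses per variable.
m = 4.267 * 142 = 605.914.
Rounded to nearest integer: 606.

606


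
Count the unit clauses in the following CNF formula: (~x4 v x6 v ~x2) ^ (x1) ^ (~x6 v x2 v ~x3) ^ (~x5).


A unit clause contains exactly one literal.
Unit clauses found: (x1), (~x5).
Count = 2.

2


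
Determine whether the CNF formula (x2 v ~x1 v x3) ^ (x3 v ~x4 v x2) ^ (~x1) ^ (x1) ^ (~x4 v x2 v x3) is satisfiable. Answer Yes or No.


Check all 16 possible truth assignments.
Number of satisfying assignments found: 0.
The formula is unsatisfiable.

No


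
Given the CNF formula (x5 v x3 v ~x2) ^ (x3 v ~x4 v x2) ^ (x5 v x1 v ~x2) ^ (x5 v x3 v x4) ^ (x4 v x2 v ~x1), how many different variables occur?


Identify each distinct variable in the formula.
Variables found: x1, x2, x3, x4, x5.
Total distinct variables = 5.

5


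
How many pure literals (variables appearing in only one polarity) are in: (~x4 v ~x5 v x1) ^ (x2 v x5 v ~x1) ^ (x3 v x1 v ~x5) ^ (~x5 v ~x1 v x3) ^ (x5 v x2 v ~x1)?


A pure literal appears in only one polarity across all clauses.
Pure literals: x2 (positive only), x3 (positive only), x4 (negative only).
Count = 3.

3


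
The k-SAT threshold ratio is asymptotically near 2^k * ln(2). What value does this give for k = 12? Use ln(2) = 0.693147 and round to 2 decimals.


Using the asymptotic formula: threshold ~ 2^k * ln(2).
2^12 = 4096.
4096 * 0.693147 = 2839.13.

2839.13


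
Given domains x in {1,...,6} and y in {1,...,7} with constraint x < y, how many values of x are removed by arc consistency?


For the constraint x < y, x needs a supporting value in y's domain.
x can be at most 6 (one less than y's maximum).
Valid x values from domain: 6 out of 6.
Pruned = 6 - 6 = 0.

0


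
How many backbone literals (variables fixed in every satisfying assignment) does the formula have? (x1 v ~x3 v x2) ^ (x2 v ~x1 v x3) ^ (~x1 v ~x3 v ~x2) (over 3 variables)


Find all satisfying assignments: 5 model(s).
Check which variables have the same value in every model.
No variable is fixed across all models.
Backbone size = 0.

0


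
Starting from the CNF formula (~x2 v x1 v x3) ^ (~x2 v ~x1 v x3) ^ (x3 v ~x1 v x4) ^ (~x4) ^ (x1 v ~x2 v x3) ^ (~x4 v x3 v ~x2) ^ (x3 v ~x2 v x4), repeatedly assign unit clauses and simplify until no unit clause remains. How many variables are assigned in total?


Unit propagation repeatedly assigns the literal in any unit clause, then simplifies.
Assignments in order: x4 = F.
No further unit clauses remain.
Total variables assigned = 1.

1


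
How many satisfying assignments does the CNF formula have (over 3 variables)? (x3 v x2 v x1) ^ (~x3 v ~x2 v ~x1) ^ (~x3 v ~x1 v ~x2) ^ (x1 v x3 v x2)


Enumerate all 8 truth assignments over 3 variables.
Test each against every clause.
Satisfying assignments found: 6.

6


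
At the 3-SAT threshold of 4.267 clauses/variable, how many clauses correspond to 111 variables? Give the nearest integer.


The 3-SAT phase transition occurs at approximately 4.267 clauses per variable.
m = 4.267 * 111 = 473.637.
Rounded to nearest integer: 474.

474


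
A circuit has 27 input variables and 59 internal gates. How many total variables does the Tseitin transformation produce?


The Tseitin transformation introduces one auxiliary variable per gate.
Total variables = inputs + gates = 27 + 59 = 86.

86


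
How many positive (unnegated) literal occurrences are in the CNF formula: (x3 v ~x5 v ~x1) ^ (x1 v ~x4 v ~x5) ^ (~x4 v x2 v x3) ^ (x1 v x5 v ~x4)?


Scan each clause for unnegated literals.
Clause 1: 1 positive; Clause 2: 1 positive; Clause 3: 2 positive; Clause 4: 2 positive.
Total positive literal occurrences = 6.

6


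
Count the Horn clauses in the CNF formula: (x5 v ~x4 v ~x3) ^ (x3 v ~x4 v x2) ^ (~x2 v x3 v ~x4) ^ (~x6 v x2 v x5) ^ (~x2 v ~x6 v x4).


A Horn clause has at most one positive literal.
Clause 1: 1 positive lit(s) -> Horn
Clause 2: 2 positive lit(s) -> not Horn
Clause 3: 1 positive lit(s) -> Horn
Clause 4: 2 positive lit(s) -> not Horn
Clause 5: 1 positive lit(s) -> Horn
Total Horn clauses = 3.

3


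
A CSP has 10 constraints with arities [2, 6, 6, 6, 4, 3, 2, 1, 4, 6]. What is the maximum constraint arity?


The arities are: 2, 6, 6, 6, 4, 3, 2, 1, 4, 6.
Scan for the maximum value.
Maximum arity = 6.

6


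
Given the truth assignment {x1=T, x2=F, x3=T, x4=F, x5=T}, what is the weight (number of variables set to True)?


The weight is the number of variables assigned True.
True variables: x1, x3, x5.
Weight = 3.

3


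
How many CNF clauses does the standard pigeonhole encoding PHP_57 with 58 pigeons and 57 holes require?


The PHP encoding has two parts:
1) At-least-one-hole clauses: 58 (one per pigeon, each with 57 literals).
2) At-most-one-pigeon-per-hole clauses: 57 holes * C(58,2) = 57 * 1653 = 94221.
Total clauses = 58 + 94221 = 94279.

94279


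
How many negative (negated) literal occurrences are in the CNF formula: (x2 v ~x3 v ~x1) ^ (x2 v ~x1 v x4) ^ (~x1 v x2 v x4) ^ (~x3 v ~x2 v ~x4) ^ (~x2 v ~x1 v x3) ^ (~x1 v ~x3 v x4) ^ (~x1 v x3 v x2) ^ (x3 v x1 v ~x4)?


Scan each clause for negated literals.
Clause 1: 2 negative; Clause 2: 1 negative; Clause 3: 1 negative; Clause 4: 3 negative; Clause 5: 2 negative; Clause 6: 2 negative; Clause 7: 1 negative; Clause 8: 1 negative.
Total negative literal occurrences = 13.

13


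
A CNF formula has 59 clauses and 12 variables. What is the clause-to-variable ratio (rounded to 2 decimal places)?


Clause-to-variable ratio = clauses / variables.
59 / 12 = 4.92.

4.92


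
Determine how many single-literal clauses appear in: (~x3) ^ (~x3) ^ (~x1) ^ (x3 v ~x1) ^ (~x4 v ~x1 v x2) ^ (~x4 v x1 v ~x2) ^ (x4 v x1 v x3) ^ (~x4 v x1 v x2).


A unit clause contains exactly one literal.
Unit clauses found: (~x3), (~x3), (~x1).
Count = 3.

3


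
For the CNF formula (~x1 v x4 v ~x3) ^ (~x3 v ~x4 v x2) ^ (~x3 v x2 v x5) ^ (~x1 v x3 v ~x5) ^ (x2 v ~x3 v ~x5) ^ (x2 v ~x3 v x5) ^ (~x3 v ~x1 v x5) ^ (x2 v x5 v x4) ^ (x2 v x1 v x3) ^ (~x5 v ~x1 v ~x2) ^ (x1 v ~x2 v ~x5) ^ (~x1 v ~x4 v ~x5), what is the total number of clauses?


Each group enclosed in parentheses joined by ^ is one clause.
Counting the conjuncts: 12 clauses.

12


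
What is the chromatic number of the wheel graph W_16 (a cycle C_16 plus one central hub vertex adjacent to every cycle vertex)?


W_16 consists of the cycle C_16 together with a hub vertex adjacent to every cycle vertex.
The cycle C_16 needs 2 colors (even cycle -> 2).
The hub is adjacent to every cycle vertex, so it must receive a new color distinct from all of them.
Chromatic number = 2 + 1 = 3.

3


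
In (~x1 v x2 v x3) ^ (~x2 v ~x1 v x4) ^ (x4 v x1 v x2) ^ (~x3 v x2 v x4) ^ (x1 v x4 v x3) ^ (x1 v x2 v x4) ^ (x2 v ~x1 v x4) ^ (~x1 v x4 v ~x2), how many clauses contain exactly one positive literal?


A definite clause has exactly one positive literal.
Clause 1: 2 positive -> not definite
Clause 2: 1 positive -> definite
Clause 3: 3 positive -> not definite
Clause 4: 2 positive -> not definite
Clause 5: 3 positive -> not definite
Clause 6: 3 positive -> not definite
Clause 7: 2 positive -> not definite
Clause 8: 1 positive -> definite
Definite clause count = 2.

2


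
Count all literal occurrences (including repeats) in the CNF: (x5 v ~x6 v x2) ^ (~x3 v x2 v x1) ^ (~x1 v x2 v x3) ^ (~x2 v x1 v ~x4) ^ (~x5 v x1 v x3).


Clause lengths: 3, 3, 3, 3, 3.
Sum = 3 + 3 + 3 + 3 + 3 = 15.

15


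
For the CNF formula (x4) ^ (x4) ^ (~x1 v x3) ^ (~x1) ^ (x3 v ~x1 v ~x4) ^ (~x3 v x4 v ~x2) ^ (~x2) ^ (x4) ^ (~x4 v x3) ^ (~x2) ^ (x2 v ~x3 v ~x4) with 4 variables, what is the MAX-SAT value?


Enumerate all 16 truth assignments.
For each, count how many of the 11 clauses are satisfied.
The formula is not fully satisfiable, so the maximum is below 11.
Maximum simultaneously satisfiable clauses = 10.

10


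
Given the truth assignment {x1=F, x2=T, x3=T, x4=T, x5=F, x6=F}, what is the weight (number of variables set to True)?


The weight is the number of variables assigned True.
True variables: x2, x3, x4.
Weight = 3.

3


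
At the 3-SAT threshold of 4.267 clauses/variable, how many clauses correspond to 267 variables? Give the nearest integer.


The 3-SAT phase transition occurs at approximately 4.267 clauses per variable.
m = 4.267 * 267 = 1139.289.
Rounded to nearest integer: 1139.

1139


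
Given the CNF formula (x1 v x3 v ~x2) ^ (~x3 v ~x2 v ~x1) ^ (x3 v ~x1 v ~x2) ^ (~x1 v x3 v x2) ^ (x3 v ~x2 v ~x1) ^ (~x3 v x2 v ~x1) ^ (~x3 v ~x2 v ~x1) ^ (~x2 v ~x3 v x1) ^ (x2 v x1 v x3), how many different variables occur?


Identify each distinct variable in the formula.
Variables found: x1, x2, x3.
Total distinct variables = 3.

3


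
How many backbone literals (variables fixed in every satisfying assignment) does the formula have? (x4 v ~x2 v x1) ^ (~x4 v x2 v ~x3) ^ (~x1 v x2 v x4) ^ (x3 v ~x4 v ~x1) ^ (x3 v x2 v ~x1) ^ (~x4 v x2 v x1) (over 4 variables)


Find all satisfying assignments: 7 model(s).
Check which variables have the same value in every model.
No variable is fixed across all models.
Backbone size = 0.

0


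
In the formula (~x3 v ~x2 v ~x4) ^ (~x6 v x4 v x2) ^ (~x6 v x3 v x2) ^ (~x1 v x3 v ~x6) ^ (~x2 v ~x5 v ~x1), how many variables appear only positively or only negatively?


A pure literal appears in only one polarity across all clauses.
Pure literals: x1 (negative only), x5 (negative only), x6 (negative only).
Count = 3.

3


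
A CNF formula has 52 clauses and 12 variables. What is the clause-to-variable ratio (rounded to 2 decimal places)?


Clause-to-variable ratio = clauses / variables.
52 / 12 = 4.33.

4.33


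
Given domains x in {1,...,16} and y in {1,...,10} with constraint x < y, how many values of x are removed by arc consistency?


For the constraint x < y, x needs a supporting value in y's domain.
x can be at most 9 (one less than y's maximum).
Valid x values from domain: 9 out of 16.
Pruned = 16 - 9 = 7.

7


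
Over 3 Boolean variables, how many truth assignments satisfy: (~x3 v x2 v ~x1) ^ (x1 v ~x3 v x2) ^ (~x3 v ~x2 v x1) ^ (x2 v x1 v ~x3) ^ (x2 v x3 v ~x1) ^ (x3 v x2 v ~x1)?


Enumerate all 8 truth assignments over 3 variables.
Test each against every clause.
Satisfying assignments found: 4.

4


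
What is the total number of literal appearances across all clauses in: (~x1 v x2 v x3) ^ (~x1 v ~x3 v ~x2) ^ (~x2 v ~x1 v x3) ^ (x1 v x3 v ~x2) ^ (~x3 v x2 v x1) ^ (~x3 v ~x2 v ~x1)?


Clause lengths: 3, 3, 3, 3, 3, 3.
Sum = 3 + 3 + 3 + 3 + 3 + 3 = 18.

18


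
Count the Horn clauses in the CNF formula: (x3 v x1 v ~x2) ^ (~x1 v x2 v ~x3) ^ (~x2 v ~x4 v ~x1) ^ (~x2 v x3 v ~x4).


A Horn clause has at most one positive literal.
Clause 1: 2 positive lit(s) -> not Horn
Clause 2: 1 positive lit(s) -> Horn
Clause 3: 0 positive lit(s) -> Horn
Clause 4: 1 positive lit(s) -> Horn
Total Horn clauses = 3.

3


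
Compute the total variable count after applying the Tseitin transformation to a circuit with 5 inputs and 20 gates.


The Tseitin transformation introduces one auxiliary variable per gate.
Total variables = inputs + gates = 5 + 20 = 25.

25


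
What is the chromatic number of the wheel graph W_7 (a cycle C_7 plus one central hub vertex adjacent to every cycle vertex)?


W_7 consists of the cycle C_7 together with a hub vertex adjacent to every cycle vertex.
The cycle C_7 needs 3 colors (odd cycle -> 3).
The hub is adjacent to every cycle vertex, so it must receive a new color distinct from all of them.
Chromatic number = 3 + 1 = 4.

4


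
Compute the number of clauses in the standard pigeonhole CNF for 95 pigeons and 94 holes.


The PHP encoding has two parts:
1) At-least-one-hole clauses: 95 (one per pigeon, each with 94 literals).
2) At-most-one-pigeon-per-hole clauses: 94 holes * C(95,2) = 94 * 4465 = 419710.
Total clauses = 95 + 419710 = 419805.

419805


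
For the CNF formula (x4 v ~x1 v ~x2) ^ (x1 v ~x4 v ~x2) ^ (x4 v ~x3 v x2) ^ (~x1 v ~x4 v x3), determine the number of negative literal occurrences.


Scan each clause for negated literals.
Clause 1: 2 negative; Clause 2: 2 negative; Clause 3: 1 negative; Clause 4: 2 negative.
Total negative literal occurrences = 7.

7


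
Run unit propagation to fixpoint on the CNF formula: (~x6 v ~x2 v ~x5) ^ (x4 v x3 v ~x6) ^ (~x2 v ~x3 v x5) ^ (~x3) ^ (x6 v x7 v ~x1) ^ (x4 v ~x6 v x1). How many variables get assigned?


Unit propagation repeatedly assigns the literal in any unit clause, then simplifies.
Assignments in order: x3 = F.
No further unit clauses remain.
Total variables assigned = 1.

1


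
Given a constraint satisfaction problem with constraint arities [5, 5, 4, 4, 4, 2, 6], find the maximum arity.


The arities are: 5, 5, 4, 4, 4, 2, 6.
Scan for the maximum value.
Maximum arity = 6.

6


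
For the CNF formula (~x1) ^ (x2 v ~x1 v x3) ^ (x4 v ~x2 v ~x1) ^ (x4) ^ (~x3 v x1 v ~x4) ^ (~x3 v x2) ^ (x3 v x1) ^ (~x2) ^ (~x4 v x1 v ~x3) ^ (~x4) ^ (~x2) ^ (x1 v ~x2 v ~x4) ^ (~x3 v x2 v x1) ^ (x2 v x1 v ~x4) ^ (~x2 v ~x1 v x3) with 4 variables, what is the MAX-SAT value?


Enumerate all 16 truth assignments.
For each, count how many of the 15 clauses are satisfied.
The formula is not fully satisfiable, so the maximum is below 15.
Maximum simultaneously satisfiable clauses = 13.

13


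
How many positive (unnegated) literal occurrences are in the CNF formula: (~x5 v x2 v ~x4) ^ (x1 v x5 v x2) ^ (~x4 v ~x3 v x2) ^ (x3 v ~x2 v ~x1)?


Scan each clause for unnegated literals.
Clause 1: 1 positive; Clause 2: 3 positive; Clause 3: 1 positive; Clause 4: 1 positive.
Total positive literal occurrences = 6.

6


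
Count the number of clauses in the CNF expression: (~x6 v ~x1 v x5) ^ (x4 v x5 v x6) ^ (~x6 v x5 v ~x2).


Each group enclosed in parentheses joined by ^ is one clause.
Counting the conjuncts: 3 clauses.

3


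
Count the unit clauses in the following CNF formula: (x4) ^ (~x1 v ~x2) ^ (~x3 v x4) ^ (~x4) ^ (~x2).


A unit clause contains exactly one literal.
Unit clauses found: (x4), (~x4), (~x2).
Count = 3.

3


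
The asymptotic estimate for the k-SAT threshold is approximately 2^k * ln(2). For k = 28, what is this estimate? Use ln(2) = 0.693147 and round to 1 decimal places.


Using the asymptotic formula: threshold ~ 2^k * ln(2).
2^28 = 268435456.
268435456 * 0.693147 = 186065231.0.

186065231.0


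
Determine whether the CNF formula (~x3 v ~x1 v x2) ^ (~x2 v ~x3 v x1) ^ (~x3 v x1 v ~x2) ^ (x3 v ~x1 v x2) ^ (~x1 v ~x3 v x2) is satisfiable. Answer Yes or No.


Check all 8 possible truth assignments.
Number of satisfying assignments found: 5.
The formula is satisfiable.

Yes


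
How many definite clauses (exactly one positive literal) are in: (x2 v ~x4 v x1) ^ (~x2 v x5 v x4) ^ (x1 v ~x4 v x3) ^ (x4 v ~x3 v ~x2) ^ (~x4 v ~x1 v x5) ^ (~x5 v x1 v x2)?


A definite clause has exactly one positive literal.
Clause 1: 2 positive -> not definite
Clause 2: 2 positive -> not definite
Clause 3: 2 positive -> not definite
Clause 4: 1 positive -> definite
Clause 5: 1 positive -> definite
Clause 6: 2 positive -> not definite
Definite clause count = 2.

2
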